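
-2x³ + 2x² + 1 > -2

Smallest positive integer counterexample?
Testing positive integers:
x = 1: LHS = -2·1³ + 2·1² + 1 = 1; 1 > -2 — holds
x = 2: LHS = -2·2³ + 2·2² + 1 = -7; -7 > -2 — FAILS  ← smallest positive counterexample

Answer: x = 2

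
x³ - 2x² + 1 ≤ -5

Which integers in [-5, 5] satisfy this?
Holds for: {-5, -4, -3, -2}
Fails for: {-1, 0, 1, 2, 3, 4, 5}

Answer: {-5, -4, -3, -2}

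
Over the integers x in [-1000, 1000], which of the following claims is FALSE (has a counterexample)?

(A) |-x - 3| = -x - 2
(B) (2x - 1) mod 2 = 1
(A) x = 0: LHS = |-0 - 3| = |-3| = 3, RHS = -0 - 2 = -2; 3 = -2 — FAILS

(B) For a polynomial with integer coefficients, its value mod 2 depends only on x mod 2, so it suffices to check one representative of each residue class, x = 0, 1:
x = 0: LHS = (2·0 - 1) mod 2 = (-1) mod 2 = 1; 1 = 1 — holds
x = 1: LHS = (2·1 - 1) mod 2 = 1 mod 2 = 1; 1 = 1 — holds
The relation holds in every residue class, so the relation holds for every integer in [-1000, 1000].

Only (A) has a counterexample.

Answer: A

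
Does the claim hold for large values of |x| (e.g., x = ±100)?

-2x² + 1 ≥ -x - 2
x = 100: LHS = -2·100² + 1 = -19999, RHS = -100 - 2 = -102; -19999 ≥ -102 — FAILS
x = -100: LHS = -2·(-100)² + 1 = -19999, RHS = -(-100) - 2 = 98; -19999 ≥ 98 — FAILS

Answer: No, fails for both x = 100 and x = -100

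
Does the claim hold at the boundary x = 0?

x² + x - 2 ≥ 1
x = 0: LHS = 0² + 0 - 2 = -2; -2 ≥ 1 — FAILS

The relation fails at x = 0, so x = 0 is a counterexample.

Answer: No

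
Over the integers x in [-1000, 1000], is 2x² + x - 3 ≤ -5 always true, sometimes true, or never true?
Over all integers in [-1000, 1000], LHS − RHS is smallest at x = 0, where it equals 2:
x = 0: LHS = 2·0² + 0 - 3 = -3; -3 ≤ -5 — FAILS
At the ends of the range:
x = -1000: LHS = 2·(-1000)² + (-1000) - 3 = 1998997; 1998997 ≤ -5 — FAILS
x = 1000: LHS = 2·1000² + 1000 - 3 = 2000997; 2000997 ≤ -5 — FAILS
Hence LHS − RHS is never zero or negative, i.e. LHS > RHS throughout, so the claimed relation (≤) fails for every integer in [-1000, 1000].

No integer in the range satisfies it.

Answer: Never true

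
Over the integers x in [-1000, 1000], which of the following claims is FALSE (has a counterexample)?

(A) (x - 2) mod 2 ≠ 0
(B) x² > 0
(A) x = 0: LHS = (0 - 2) mod 2 = (-2) mod 2 = 0; 0 ≠ 0 — FAILS
(B) x = 0: LHS = 0² = 0; 0 > 0 — FAILS

Answer: Both A and B are false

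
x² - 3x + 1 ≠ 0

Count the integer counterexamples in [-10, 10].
Track d = LHS − RHS over the integers in [-10, 10]. Equality would need d = 0, but d changes sign only between consecutive integers, jumping over 0:
x = 0: LHS = 0² - 3·0 + 1 = 1; 1 ≠ 0 — holds  (d = 1)
x = 1: LHS = 1² - 3·1 + 1 = -1; -1 ≠ 0 — holds  (d = -1)
x = 2: LHS = 2² - 3·2 + 1 = -1; -1 ≠ 0 — holds  (d = -1)
x = 3: LHS = 3² - 3·3 + 1 = 1; 1 ≠ 0 — holds  (d = 1)
Away from these crossings d keeps a constant sign, and checking every integer in [-10, 10] confirms d ≠ 0 throughout. Hence the two sides are never equal, so the relation holds for every integer in [-10, 10].

No counterexample appears in that range.

Answer: 0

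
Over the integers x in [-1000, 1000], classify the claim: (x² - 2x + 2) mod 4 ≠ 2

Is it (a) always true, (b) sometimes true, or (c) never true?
Holds at x = 1: LHS = (1² - 2·1 + 2) mod 4 = 1 mod 4 = 1; 1 ≠ 2 — holds
Fails at x = 0: LHS = (0² - 2·0 + 2) mod 4 = 2 mod 4 = 2; 2 ≠ 2 — FAILS
It is satisfied by some integers in the range but not all.

Answer: Sometimes true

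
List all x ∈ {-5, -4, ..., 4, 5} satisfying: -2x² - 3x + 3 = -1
Track d = LHS − RHS over the integers in [-5, 5]. Equality would need d = 0, but d changes sign only between consecutive integers, jumping over 0:
x = -3: LHS = -2·(-3)² - 3·(-3) + 3 = -6; -6 = -1 — FAILS  (d = -5)
x = -2: LHS = -2·(-2)² - 3·(-2) + 3 = 1; 1 = -1 — FAILS  (d = 2)
x = 0: LHS = -2·0² - 3·0 + 3 = 3; 3 = -1 — FAILS  (d = 4)
x = 1: LHS = -2·1² - 3·1 + 3 = -2; -2 = -1 — FAILS  (d = -1)
Away from these crossings d keeps a constant sign, and checking every integer in [-5, 5] confirms d ≠ 0 throughout. Hence the two sides are never equal, so the claimed relation (=) fails for every integer in [-5, 5].

Answer: None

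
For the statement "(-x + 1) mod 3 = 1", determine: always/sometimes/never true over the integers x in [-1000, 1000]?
Holds at x = 0: LHS = (-0 + 1) mod 3 = 1 mod 3 = 1; 1 = 1 — holds
Fails at x = 1: LHS = (-1 + 1) mod 3 = 0 mod 3 = 0; 0 = 1 — FAILS
It is satisfied by some integers in the range but not all.

Answer: Sometimes true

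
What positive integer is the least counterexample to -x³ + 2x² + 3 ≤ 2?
Testing positive integers:
x = 1: LHS = -1³ + 2·1² + 3 = 4; 4 ≤ 2 — FAILS  ← smallest positive counterexample

Answer: x = 1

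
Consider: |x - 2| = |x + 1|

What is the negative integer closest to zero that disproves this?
Testing negative integers from -1 downward:
x = -1: LHS = |(-1) - 2| = |-3| = 3, RHS = |(-1) + 1| = |0| = 0; 3 = 0 — FAILS  ← closest negative counterexample to 0

Answer: x = -1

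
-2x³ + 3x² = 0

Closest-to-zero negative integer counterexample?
Testing negative integers from -1 downward:
x = -1: LHS = -2·(-1)³ + 3·(-1)² = 5; 5 = 0 — FAILS  ← closest negative counterexample to 0

Answer: x = -1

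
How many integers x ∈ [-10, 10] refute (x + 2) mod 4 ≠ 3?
Counterexamples in [-10, 10]: {-7, -3, 1, 5, 9}.

Counting them gives 5 values.

Answer: 5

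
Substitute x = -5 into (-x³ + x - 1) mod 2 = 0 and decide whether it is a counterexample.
Substitute x = -5 into the relation:
x = -5: LHS = (-(-5)³ + (-5) - 1) mod 2 = 119 mod 2 = 1; 1 = 0 — FAILS

Since the claim fails at x = -5, this value is a counterexample.

Answer: Yes, x = -5 is a counterexample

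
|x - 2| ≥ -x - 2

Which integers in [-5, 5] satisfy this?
Over all integers in [-5, 5], LHS − RHS is smallest at x = 0, where it equals 4:
x = 0: LHS = |0 - 2| = |-2| = 2, RHS = -0 - 2 = -2; 2 ≥ -2 — holds
At the ends of the range:
x = -5: LHS = |(-5) - 2| = |-7| = 7, RHS = -(-5) - 2 = 3; 7 ≥ 3 — holds
x = 5: LHS = |5 - 2| = |3| = 3, RHS = -5 - 2 = -7; 3 ≥ -7 — holds
Hence LHS − RHS is never negative, i.e. LHS ≥ RHS throughout, so the relation holds for every integer in [-5, 5].

Answer: All integers in [-5, 5]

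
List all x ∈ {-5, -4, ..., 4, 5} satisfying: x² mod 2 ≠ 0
Holds for: {-5, -3, -1, 1, 3, 5}
Fails for: {-4, -2, 0, 2, 4}

Answer: {-5, -3, -1, 1, 3, 5}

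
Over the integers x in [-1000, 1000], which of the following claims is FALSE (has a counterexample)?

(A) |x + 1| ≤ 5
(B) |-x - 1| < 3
(A) x = 5: LHS = |5 + 1| = |6| = 6; 6 ≤ 5 — FAILS
(B) x = 2: LHS = |-2 - 1| = |-3| = 3; 3 < 3 — FAILS

Answer: Both A and B are false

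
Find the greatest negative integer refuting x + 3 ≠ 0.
Testing negative integers from -1 downward:
x = -1: LHS = (-1) + 3 = 2; 2 ≠ 0 — holds
x = -2: LHS = (-2) + 3 = 1; 1 ≠ 0 — holds
x = -3: LHS = (-3) + 3 = 0; 0 ≠ 0 — FAILS  ← closest negative counterexample to 0

Answer: x = -3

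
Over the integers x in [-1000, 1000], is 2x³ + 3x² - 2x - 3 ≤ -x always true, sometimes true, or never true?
Holds at x = 0: LHS = 2·0³ + 3·0² - 2·0 - 3 = -3, RHS = -0 = 0; -3 ≤ 0 — holds
Fails at x = 1: LHS = 2·1³ + 3·1² - 2·1 - 3 = 0; 0 ≤ -1 — FAILS
It is satisfied by some integers in the range but not all.

Answer: Sometimes true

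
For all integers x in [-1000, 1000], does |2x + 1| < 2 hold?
The claim fails at x = 1:
x = 1: LHS = |2·1 + 1| = |3| = 3; 3 < 2 — FAILS

Because a single integer refutes it, the statement is false.

Answer: False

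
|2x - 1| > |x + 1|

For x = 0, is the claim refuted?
Substitute x = 0 into the relation:
x = 0: LHS = |2·0 - 1| = |-1| = 1, RHS = |0 + 1| = |1| = 1; 1 > 1 — FAILS

Since the claim fails at x = 0, this value is a counterexample.

Answer: Yes, x = 0 is a counterexample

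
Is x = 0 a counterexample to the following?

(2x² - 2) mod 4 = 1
Substitute x = 0 into the relation:
x = 0: LHS = (2·0² - 2) mod 4 = (-2) mod 4 = 2; 2 = 1 — FAILS

Since the claim fails at x = 0, this value is a counterexample.

Answer: Yes, x = 0 is a counterexample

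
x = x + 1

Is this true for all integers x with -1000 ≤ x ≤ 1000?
The claim fails at x = 0:
x = 0: RHS = 0 + 1 = 1; 0 = 1 — FAILS

Because a single integer refutes it, the statement is false.

Answer: False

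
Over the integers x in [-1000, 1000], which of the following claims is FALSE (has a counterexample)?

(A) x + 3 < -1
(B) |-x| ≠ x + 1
(A) x = 0: LHS = 0 + 3 = 3; 3 < -1 — FAILS

(B) Track d = LHS − RHS over the integers in [-1000, 1000]. Equality would need d = 0, but d changes sign only between consecutive integers, jumping over 0:
x = -1: LHS = |-(-1)| = |1| = 1, RHS = (-1) + 1 = 0; 1 ≠ 0 — holds  (d = 1)
x = 0: LHS = |-0| = |0| = 0, RHS = 0 + 1 = 1; 0 ≠ 1 — holds  (d = -1)
Away from these crossings d keeps a constant sign, and checking every integer in [-1000, 1000] confirms d ≠ 0 throughout. Hence the two sides are never equal, so the relation holds for every integer in [-1000, 1000].

Only (A) has a counterexample.

Answer: A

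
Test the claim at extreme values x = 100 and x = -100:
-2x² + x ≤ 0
x = 100: LHS = -2·100² + 100 = -19900; -19900 ≤ 0 — holds
x = -100: LHS = -2·(-100)² + (-100) = -20100; -20100 ≤ 0 — holds

Answer: Yes, holds for both x = 100 and x = -100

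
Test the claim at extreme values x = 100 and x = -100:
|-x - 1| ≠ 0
x = 100: LHS = |-100 - 1| = |-101| = 101; 101 ≠ 0 — holds
x = -100: LHS = |-(-100) - 1| = |99| = 99; 99 ≠ 0 — holds

Answer: Yes, holds for both x = 100 and x = -100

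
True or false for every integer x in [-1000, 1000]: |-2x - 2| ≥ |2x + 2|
Over all integers in [-1000, 1000], LHS − RHS is smallest at x = 0, where it equals 0:
x = 0: LHS = |-2·0 - 2| = |-2| = 2, RHS = |2·0 + 2| = |2| = 2; 2 ≥ 2 — holds
At the ends of the range:
x = -1000: LHS = |-2·(-1000) - 2| = |1998| = 1998, RHS = |2·(-1000) + 2| = |-1998| = 1998; 1998 ≥ 1998 — holds
x = 1000: LHS = |-2·1000 - 2| = |-2002| = 2002, RHS = |2·1000 + 2| = |2002| = 2002; 2002 ≥ 2002 — holds
Hence LHS − RHS is never negative, i.e. LHS ≥ RHS throughout, so the relation holds for every integer in [-1000, 1000].

No counterexample exists.

Answer: True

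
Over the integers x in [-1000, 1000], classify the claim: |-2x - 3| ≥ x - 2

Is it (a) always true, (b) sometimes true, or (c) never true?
Over all integers in [-1000, 1000], LHS − RHS is smallest at x = -1, where it equals 4:
x = -1: LHS = |-2·(-1) - 3| = |-1| = 1, RHS = (-1) - 2 = -3; 1 ≥ -3 — holds
At the ends of the range:
x = -1000: LHS = |-2·(-1000) - 3| = |1997| = 1997, RHS = (-1000) - 2 = -1002; 1997 ≥ -1002 — holds
x = 1000: LHS = |-2·1000 - 3| = |-2003| = 2003, RHS = 1000 - 2 = 998; 2003 ≥ 998 — holds
Hence LHS − RHS is never negative, i.e. LHS ≥ RHS throughout, so the relation holds for every integer in [-1000, 1000].

No counterexample exists.

Answer: Always true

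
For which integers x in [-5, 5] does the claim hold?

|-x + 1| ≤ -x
Over all integers in [-5, 5], LHS − RHS is smallest at x = 0, where it equals 1:
x = 0: LHS = |-0 + 1| = |1| = 1, RHS = -0 = 0; 1 ≤ 0 — FAILS
At the ends of the range:
x = -5: LHS = |-(-5) + 1| = |6| = 6, RHS = -(-5) = 5; 6 ≤ 5 — FAILS
x = 5: LHS = |-5 + 1| = |-4| = 4; 4 ≤ -5 — FAILS
Hence LHS − RHS is never zero or negative, i.e. LHS > RHS throughout, so the claimed relation (≤) fails for every integer in [-5, 5].

Answer: None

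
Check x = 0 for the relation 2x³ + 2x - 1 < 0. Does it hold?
x = 0: LHS = 2·0³ + 2·0 - 1 = -1; -1 < 0 — holds

The relation is satisfied at x = 0.

Answer: Yes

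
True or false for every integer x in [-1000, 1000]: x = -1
The claim fails at x = 0:
x = 0: 0 = -1 — FAILS

Because a single integer refutes it, the statement is false.

Answer: False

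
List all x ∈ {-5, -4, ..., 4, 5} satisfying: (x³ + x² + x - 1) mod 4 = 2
Holds for: {-5, -3, -1, 1, 3, 5}
Fails for: {-4, -2, 0, 2, 4}

Answer: {-5, -3, -1, 1, 3, 5}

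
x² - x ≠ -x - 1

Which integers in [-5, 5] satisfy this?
Over all integers in [-5, 5], LHS − RHS is always positive; it is smallest at x = 0, where it equals 1:
x = 0: LHS = 0² - 0 = 0, RHS = -0 - 1 = -1; 0 ≠ -1 — holds
At the ends of the range:
x = -5: LHS = (-5)² - (-5) = 30, RHS = -(-5) - 1 = 4; 30 ≠ 4 — holds
x = 5: LHS = 5² - 5 = 20, RHS = -5 - 1 = -6; 20 ≠ -6 — holds
Hence LHS − RHS is never 0, i.e. the two sides are never equal, so the relation holds for every integer in [-5, 5].

Answer: All integers in [-5, 5]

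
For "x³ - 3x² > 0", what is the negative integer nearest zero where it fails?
Testing negative integers from -1 downward:
x = -1: LHS = (-1)³ - 3·(-1)² = -4; -4 > 0 — FAILS  ← closest negative counterexample to 0

Answer: x = -1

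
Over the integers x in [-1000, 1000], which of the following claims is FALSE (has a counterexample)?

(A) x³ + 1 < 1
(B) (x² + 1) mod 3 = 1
(A) x = 0: LHS = 0³ + 1 = 1; 1 < 1 — FAILS
(B) x = 1: LHS = (1² + 1) mod 3 = 2 mod 3 = 2; 2 = 1 — FAILS

Answer: Both A and B are false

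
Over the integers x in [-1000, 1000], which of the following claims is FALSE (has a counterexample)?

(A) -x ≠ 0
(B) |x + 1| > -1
(A) x = 0: LHS = -0 = 0; 0 ≠ 0 — FAILS

(B) An absolute value is never negative, so the left side is ≥ 0 for every x, while the right side is -1. Tightest case in [-1000, 1000] is x = -1:
x = -1: LHS = |(-1) + 1| = |0| = 0; 0 > -1 — holds
Hence LHS − RHS is never zero or negative, i.e. LHS > RHS throughout, so the relation holds for every integer in [-1000, 1000].

Only (A) has a counterexample.

Answer: A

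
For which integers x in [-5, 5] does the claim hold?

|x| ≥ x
Over all integers in [-5, 5], LHS − RHS is smallest at x = 0, where it equals 0:
x = 0: LHS = |0| = 0; 0 ≥ 0 — holds
At the ends of the range:
x = -5: LHS = |-5| = 5; 5 ≥ -5 — holds
x = 5: LHS = |5| = 5; 5 ≥ 5 — holds
Hence LHS − RHS is never negative, i.e. LHS ≥ RHS throughout, so the relation holds for every integer in [-5, 5].

Answer: All integers in [-5, 5]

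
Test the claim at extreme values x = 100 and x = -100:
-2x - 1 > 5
x = 100: LHS = -2·100 - 1 = -201; -201 > 5 — FAILS
x = -100: LHS = -2·(-100) - 1 = 199; 199 > 5 — holds

Answer: Partially: fails for x = 100, holds for x = -100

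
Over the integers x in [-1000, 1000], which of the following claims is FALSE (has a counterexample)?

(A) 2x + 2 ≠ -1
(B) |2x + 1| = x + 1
(A) Track d = LHS − RHS over the integers in [-1000, 1000]. Equality would need d = 0, but d changes sign only between consecutive integers, jumping over 0:
x = -2: LHS = 2·(-2) + 2 = -2; -2 ≠ -1 — holds  (d = -1)
x = -1: LHS = 2·(-1) + 2 = 0; 0 ≠ -1 — holds  (d = 1)
Away from these crossings d keeps a constant sign, and checking every integer in [-1000, 1000] confirms d ≠ 0 throughout. Hence the two sides are never equal, so the relation holds for every integer in [-1000, 1000].

(B) x = 1: LHS = |2·1 + 1| = |3| = 3, RHS = 1 + 1 = 2; 3 = 2 — FAILS

Only (B) has a counterexample.

Answer: B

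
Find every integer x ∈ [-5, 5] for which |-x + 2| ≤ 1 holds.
Holds for: {1, 2, 3}
Fails for: {-5, -4, -3, -2, -1, 0, 4, 5}

Answer: {1, 2, 3}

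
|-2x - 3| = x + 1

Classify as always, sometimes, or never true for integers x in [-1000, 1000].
Over all integers in [-1000, 1000], LHS − RHS is always positive; it is smallest at x = -1, where it equals 1:
x = -1: LHS = |-2·(-1) - 3| = |-1| = 1, RHS = (-1) + 1 = 0; 1 = 0 — FAILS
At the ends of the range:
x = -1000: LHS = |-2·(-1000) - 3| = |1997| = 1997, RHS = (-1000) + 1 = -999; 1997 = -999 — FAILS
x = 1000: LHS = |-2·1000 - 3| = |-2003| = 2003, RHS = 1000 + 1 = 1001; 2003 = 1001 — FAILS
Hence LHS − RHS is never 0, i.e. the two sides are never equal, so the claimed relation (=) fails for every integer in [-1000, 1000].

No integer in the range satisfies it.

Answer: Never true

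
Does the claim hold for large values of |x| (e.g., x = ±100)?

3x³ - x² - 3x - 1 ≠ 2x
x = 100: LHS = 3·100³ - 100² - 3·100 - 1 = 2989699, RHS = 2·100 = 200; 2989699 ≠ 200 — holds
x = -100: LHS = 3·(-100)³ - (-100)² - 3·(-100) - 1 = -3009701, RHS = 2·(-100) = -200; -3009701 ≠ -200 — holds

Answer: Yes, holds for both x = 100 and x = -100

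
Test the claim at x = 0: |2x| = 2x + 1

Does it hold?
x = 0: LHS = |2·0| = |0| = 0, RHS = 2·0 + 1 = 1; 0 = 1 — FAILS

The relation fails at x = 0, so x = 0 is a counterexample.

Answer: No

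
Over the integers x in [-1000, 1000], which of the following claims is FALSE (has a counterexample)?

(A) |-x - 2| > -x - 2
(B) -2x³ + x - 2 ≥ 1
(A) x = -2: LHS = |-(-2) - 2| = |0| = 0, RHS = -(-2) - 2 = 0; 0 > 0 — FAILS
(B) x = 0: LHS = -2·0³ + 0 - 2 = -2; -2 ≥ 1 — FAILS

Answer: Both A and B are false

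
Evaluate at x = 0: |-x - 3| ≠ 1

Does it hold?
x = 0: LHS = |-0 - 3| = |-3| = 3; 3 ≠ 1 — holds

The relation is satisfied at x = 0.

Answer: Yes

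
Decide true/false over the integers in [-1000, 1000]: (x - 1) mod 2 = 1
The claim fails at x = 1:
x = 1: LHS = (1 - 1) mod 2 = 0 mod 2 = 0; 0 = 1 — FAILS

Because a single integer refutes it, the statement is false.

Answer: False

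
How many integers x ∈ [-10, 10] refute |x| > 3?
Counterexamples in [-10, 10]: {-3, -2, -1, 0, 1, 2, 3}.

Counting them gives 7 values.

Answer: 7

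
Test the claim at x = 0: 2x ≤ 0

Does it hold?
x = 0: LHS = 2·0 = 0; 0 ≤ 0 — holds

The relation is satisfied at x = 0.

Answer: Yes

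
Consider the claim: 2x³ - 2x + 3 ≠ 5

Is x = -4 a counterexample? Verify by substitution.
Substitute x = -4 into the relation:
x = -4: LHS = 2·(-4)³ - 2·(-4) + 3 = -117; -117 ≠ 5 — holds

The relation holds at x = -4, so it is not a counterexample.

Answer: No, x = -4 is not a counterexample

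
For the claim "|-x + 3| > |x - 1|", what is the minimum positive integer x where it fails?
Testing positive integers:
x = 1: LHS = |-1 + 3| = |2| = 2, RHS = |1 - 1| = |0| = 0; 2 > 0 — holds
x = 2: LHS = |-2 + 3| = |1| = 1, RHS = |2 - 1| = |1| = 1; 1 > 1 — FAILS  ← smallest positive counterexample

Answer: x = 2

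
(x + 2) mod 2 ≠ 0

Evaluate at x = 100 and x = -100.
x = 100: LHS = (100 + 2) mod 2 = 102 mod 2 = 0; 0 ≠ 0 — FAILS
x = -100: LHS = ((-100) + 2) mod 2 = (-98) mod 2 = 0; 0 ≠ 0 — FAILS

Answer: No, fails for both x = 100 and x = -100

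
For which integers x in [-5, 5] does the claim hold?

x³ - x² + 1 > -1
Holds for: {0, 1, 2, 3, 4, 5}
Fails for: {-5, -4, -3, -2, -1}

Answer: {0, 1, 2, 3, 4, 5}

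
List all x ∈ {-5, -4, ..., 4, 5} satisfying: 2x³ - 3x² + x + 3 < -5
Holds for: {-5, -4, -3, -2}
Fails for: {-1, 0, 1, 2, 3, 4, 5}

Answer: {-5, -4, -3, -2}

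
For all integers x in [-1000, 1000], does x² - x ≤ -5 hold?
The claim fails at x = 0:
x = 0: LHS = 0² - 0 = 0; 0 ≤ -5 — FAILS

Because a single integer refutes it, the statement is false.

Answer: False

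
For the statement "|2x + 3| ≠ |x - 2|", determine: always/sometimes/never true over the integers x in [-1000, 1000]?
Holds at x = 0: LHS = |2·0 + 3| = |3| = 3, RHS = |0 - 2| = |-2| = 2; 3 ≠ 2 — holds
Fails at x = -5: LHS = |2·(-5) + 3| = |-7| = 7, RHS = |(-5) - 2| = |-7| = 7; 7 ≠ 7 — FAILS
It is satisfied by some integers in the range but not all.

Answer: Sometimes true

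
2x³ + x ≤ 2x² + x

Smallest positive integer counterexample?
Testing positive integers:
x = 1: LHS = 2·1³ + 1 = 3, RHS = 2·1² + 1 = 3; 3 ≤ 3 — holds
x = 2: LHS = 2·2³ + 2 = 18, RHS = 2·2² + 2 = 10; 18 ≤ 10 — FAILS  ← smallest positive counterexample

Answer: x = 2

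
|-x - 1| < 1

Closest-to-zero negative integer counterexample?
Testing negative integers from -1 downward:
x = -1: LHS = |-(-1) - 1| = |0| = 0; 0 < 1 — holds
x = -2: LHS = |-(-2) - 1| = |1| = 1; 1 < 1 — FAILS  ← closest negative counterexample to 0

Answer: x = -2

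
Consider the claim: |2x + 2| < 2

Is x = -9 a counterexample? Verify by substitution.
Substitute x = -9 into the relation:
x = -9: LHS = |2·(-9) + 2| = |-16| = 16; 16 < 2 — FAILS

Since the claim fails at x = -9, this value is a counterexample.

Answer: Yes, x = -9 is a counterexample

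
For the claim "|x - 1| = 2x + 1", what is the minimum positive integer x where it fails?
Testing positive integers:
x = 1: LHS = |1 - 1| = |0| = 0, RHS = 2·1 + 1 = 3; 0 = 3 — FAILS  ← smallest positive counterexample

Answer: x = 1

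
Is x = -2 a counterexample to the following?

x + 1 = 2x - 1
Substitute x = -2 into the relation:
x = -2: LHS = (-2) + 1 = -1, RHS = 2·(-2) - 1 = -5; -1 = -5 — FAILS

Since the claim fails at x = -2, this value is a counterexample.

Answer: Yes, x = -2 is a counterexample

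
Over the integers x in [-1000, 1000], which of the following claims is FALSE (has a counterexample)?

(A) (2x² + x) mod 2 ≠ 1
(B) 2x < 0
(A) x = 1: LHS = (2·1² + 1) mod 2 = 3 mod 2 = 1; 1 ≠ 1 — FAILS
(B) x = 0: LHS = 2·0 = 0; 0 < 0 — FAILS

Answer: Both A and B are false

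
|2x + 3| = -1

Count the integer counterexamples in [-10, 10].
Counterexamples in [-10, 10]: {-10, -9, -8, -7, -6, -5, -4, -3, -2, -1, 0, 1, 2, 3, 4, 5, 6, 7, 8, 9, 10}.

Counting them gives 21 values.

Answer: 21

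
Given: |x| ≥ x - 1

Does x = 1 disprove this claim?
Substitute x = 1 into the relation:
x = 1: LHS = |1| = 1, RHS = 1 - 1 = 0; 1 ≥ 0 — holds

The relation holds at x = 1, so it is not a counterexample.

Answer: No, x = 1 is not a counterexample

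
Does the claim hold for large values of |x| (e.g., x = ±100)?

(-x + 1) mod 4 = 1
x = 100: LHS = (-100 + 1) mod 4 = (-99) mod 4 = 1; 1 = 1 — holds
x = -100: LHS = (-(-100) + 1) mod 4 = 101 mod 4 = 1; 1 = 1 — holds

Answer: Yes, holds for both x = 100 and x = -100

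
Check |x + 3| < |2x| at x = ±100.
x = 100: LHS = |100 + 3| = |103| = 103, RHS = |2·100| = |200| = 200; 103 < 200 — holds
x = -100: LHS = |(-100) + 3| = |-97| = 97, RHS = |2·(-100)| = |-200| = 200; 97 < 200 — holds

Answer: Yes, holds for both x = 100 and x = -100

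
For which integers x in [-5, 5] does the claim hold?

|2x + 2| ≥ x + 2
Holds for: {-5, -4, -3, -2, 0, 1, 2, 3, 4, 5}
Fails for: {-1}

Answer: {-5, -4, -3, -2, 0, 1, 2, 3, 4, 5}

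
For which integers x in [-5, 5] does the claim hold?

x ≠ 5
Holds for: {-5, -4, -3, -2, -1, 0, 1, 2, 3, 4}
Fails for: {5}

Answer: {-5, -4, -3, -2, -1, 0, 1, 2, 3, 4}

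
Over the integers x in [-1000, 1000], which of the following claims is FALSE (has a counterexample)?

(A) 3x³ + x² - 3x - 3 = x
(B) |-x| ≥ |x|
(A) x = 0: LHS = 3·0³ + 0² - 3·0 - 3 = -3; -3 = 0 — FAILS

(B) Over all integers in [-1000, 1000], LHS − RHS is smallest at x = 0, where it equals 0:
x = 0: LHS = |-0| = |0| = 0, RHS = |0| = 0; 0 ≥ 0 — holds
At the ends of the range:
x = -1000: LHS = |-(-1000)| = |1000| = 1000, RHS = |-1000| = 1000; 1000 ≥ 1000 — holds
x = 1000: LHS = |-1000| = 1000, RHS = |1000| = 1000; 1000 ≥ 1000 — holds
Hence LHS − RHS is never negative, i.e. LHS ≥ RHS throughout, so the relation holds for every integer in [-1000, 1000].

Only (A) has a counterexample.

Answer: A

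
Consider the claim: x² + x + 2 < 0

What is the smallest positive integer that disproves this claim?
Testing positive integers:
x = 1: LHS = 1² + 1 + 2 = 4; 4 < 0 — FAILS  ← smallest positive counterexample

Answer: x = 1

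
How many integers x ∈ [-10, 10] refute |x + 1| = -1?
Counterexamples in [-10, 10]: {-10, -9, -8, -7, -6, -5, -4, -3, -2, -1, 0, 1, 2, 3, 4, 5, 6, 7, 8, 9, 10}.

Counting them gives 21 values.

Answer: 21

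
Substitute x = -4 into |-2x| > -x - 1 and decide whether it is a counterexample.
Substitute x = -4 into the relation:
x = -4: LHS = |-2·(-4)| = |8| = 8, RHS = -(-4) - 1 = 3; 8 > 3 — holds

The relation holds at x = -4, so it is not a counterexample.

Answer: No, x = -4 is not a counterexample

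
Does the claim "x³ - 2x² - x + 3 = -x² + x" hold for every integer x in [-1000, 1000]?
The claim fails at x = 0:
x = 0: LHS = 0³ - 2·0² - 0 + 3 = 3, RHS = -0² + 0 = 0; 3 = 0 — FAILS

Because a single integer refutes it, the statement is false.

Answer: False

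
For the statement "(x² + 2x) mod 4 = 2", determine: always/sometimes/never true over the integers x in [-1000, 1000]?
For a polynomial with integer coefficients, its value mod 4 depends only on x mod 4, so it suffices to check one representative of each residue class, x = 0, 1, 2, 3:
x = 0: LHS = (0² + 2·0) mod 4 = 0 mod 4 = 0; 0 = 2 — FAILS
x = 1: LHS = (1² + 2·1) mod 4 = 3 mod 4 = 3; 3 = 2 — FAILS
x = 2: LHS = (2² + 2·2) mod 4 = 8 mod 4 = 0; 0 = 2 — FAILS
x = 3: LHS = (3² + 2·3) mod 4 = 15 mod 4 = 3; 3 = 2 — FAILS
The relation fails in every residue class, so the claimed relation (=) fails for every integer in [-1000, 1000].

No integer in the range satisfies it.

Answer: Never true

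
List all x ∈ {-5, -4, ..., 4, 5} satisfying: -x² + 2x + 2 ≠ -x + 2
Holds for: {-5, -4, -3, -2, -1, 1, 2, 4, 5}
Fails for: {0, 3}

Answer: {-5, -4, -3, -2, -1, 1, 2, 4, 5}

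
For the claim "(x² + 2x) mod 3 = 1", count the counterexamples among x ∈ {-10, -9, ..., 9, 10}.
Counterexamples in [-10, 10]: {-10, -9, -8, -7, -6, -5, -4, -3, -2, -1, 0, 1, 2, 3, 4, 5, 6, 7, 8, 9, 10}.

Counting them gives 21 values.

Answer: 21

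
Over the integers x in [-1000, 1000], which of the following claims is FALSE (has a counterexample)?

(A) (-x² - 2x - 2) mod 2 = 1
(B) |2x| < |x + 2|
(A) x = 0: LHS = (-0² - 2·0 - 2) mod 2 = (-2) mod 2 = 0; 0 = 1 — FAILS
(B) x = -1: LHS = |2·(-1)| = |-2| = 2, RHS = |(-1) + 2| = |1| = 1; 2 < 1 — FAILS

Answer: Both A and B are false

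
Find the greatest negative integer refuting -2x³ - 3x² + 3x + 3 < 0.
Testing negative integers from -1 downward:
x = -1: LHS = -2·(-1)³ - 3·(-1)² + 3·(-1) + 3 = -1; -1 < 0 — holds
x = -2: LHS = -2·(-2)³ - 3·(-2)² + 3·(-2) + 3 = 1; 1 < 0 — FAILS  ← closest negative counterexample to 0

Answer: x = -2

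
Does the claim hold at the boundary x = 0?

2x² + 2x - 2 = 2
x = 0: LHS = 2·0² + 2·0 - 2 = -2; -2 = 2 — FAILS

The relation fails at x = 0, so x = 0 is a counterexample.

Answer: No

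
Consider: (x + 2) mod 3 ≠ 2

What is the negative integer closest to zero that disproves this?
Testing negative integers from -1 downward:
x = -1: LHS = ((-1) + 2) mod 3 = 1 mod 3 = 1; 1 ≠ 2 — holds
x = -2: LHS = ((-2) + 2) mod 3 = 0 mod 3 = 0; 0 ≠ 2 — holds
x = -3: LHS = ((-3) + 2) mod 3 = (-1) mod 3 = 2; 2 ≠ 2 — FAILS  ← closest negative counterexample to 0

Answer: x = -3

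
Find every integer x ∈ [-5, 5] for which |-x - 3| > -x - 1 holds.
Holds for: {-1, 0, 1, 2, 3, 4, 5}
Fails for: {-5, -4, -3, -2}

Answer: {-1, 0, 1, 2, 3, 4, 5}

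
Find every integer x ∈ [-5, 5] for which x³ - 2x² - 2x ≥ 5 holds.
Holds for: {4, 5}
Fails for: {-5, -4, -3, -2, -1, 0, 1, 2, 3}

Answer: {4, 5}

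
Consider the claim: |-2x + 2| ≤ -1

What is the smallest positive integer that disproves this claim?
Testing positive integers:
x = 1: LHS = |-2·1 + 2| = |0| = 0; 0 ≤ -1 — FAILS  ← smallest positive counterexample

Answer: x = 1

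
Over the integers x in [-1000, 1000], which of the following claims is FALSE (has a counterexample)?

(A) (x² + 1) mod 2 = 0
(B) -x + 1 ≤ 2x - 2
(A) x = 0: LHS = (0² + 1) mod 2 = 1 mod 2 = 1; 1 = 0 — FAILS
(B) x = 0: LHS = -0 + 1 = 1, RHS = 2·0 - 2 = -2; 1 ≤ -2 — FAILS

Answer: Both A and B are false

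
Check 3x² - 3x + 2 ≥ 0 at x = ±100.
x = 100: LHS = 3·100² - 3·100 + 2 = 29702; 29702 ≥ 0 — holds
x = -100: LHS = 3·(-100)² - 3·(-100) + 2 = 30302; 30302 ≥ 0 — holds

Answer: Yes, holds for both x = 100 and x = -100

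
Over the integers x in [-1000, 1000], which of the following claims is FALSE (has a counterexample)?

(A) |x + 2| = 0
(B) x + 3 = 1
(A) x = 0: LHS = |0 + 2| = |2| = 2; 2 = 0 — FAILS
(B) x = 0: LHS = 0 + 3 = 3; 3 = 1 — FAILS

Answer: Both A and B are false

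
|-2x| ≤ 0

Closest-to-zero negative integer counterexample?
Testing negative integers from -1 downward:
x = -1: LHS = |-2·(-1)| = |2| = 2; 2 ≤ 0 — FAILS  ← closest negative counterexample to 0

Answer: x = -1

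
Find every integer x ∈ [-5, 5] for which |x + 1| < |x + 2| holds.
Holds for: {-1, 0, 1, 2, 3, 4, 5}
Fails for: {-5, -4, -3, -2}

Answer: {-1, 0, 1, 2, 3, 4, 5}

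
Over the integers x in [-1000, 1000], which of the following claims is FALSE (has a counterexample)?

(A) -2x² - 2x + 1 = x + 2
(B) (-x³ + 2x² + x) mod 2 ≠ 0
(A) x = 0: LHS = -2·0² - 2·0 + 1 = 1, RHS = 0 + 2 = 2; 1 = 2 — FAILS
(B) x = 0: LHS = (-0³ + 2·0² + 0) mod 2 = 0 mod 2 = 0; 0 ≠ 0 — FAILS

Answer: Both A and B are false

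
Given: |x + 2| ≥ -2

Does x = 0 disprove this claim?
Substitute x = 0 into the relation:
x = 0: LHS = |0 + 2| = |2| = 2; 2 ≥ -2 — holds

The relation holds at x = 0, so it is not a counterexample.

Answer: No, x = 0 is not a counterexample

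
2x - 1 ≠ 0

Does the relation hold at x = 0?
x = 0: LHS = 2·0 - 1 = -1; -1 ≠ 0 — holds

The relation is satisfied at x = 0.

Answer: Yes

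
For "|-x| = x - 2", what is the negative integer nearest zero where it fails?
Testing negative integers from -1 downward:
x = -1: LHS = |-(-1)| = |1| = 1, RHS = (-1) - 2 = -3; 1 = -3 — FAILS  ← closest negative counterexample to 0

Answer: x = -1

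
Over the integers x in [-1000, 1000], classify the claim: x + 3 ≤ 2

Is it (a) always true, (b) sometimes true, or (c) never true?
Holds at x = -1: LHS = (-1) + 3 = 2; 2 ≤ 2 — holds
Fails at x = 0: LHS = 0 + 3 = 3; 3 ≤ 2 — FAILS
It is satisfied by some integers in the range but not all.

Answer: Sometimes true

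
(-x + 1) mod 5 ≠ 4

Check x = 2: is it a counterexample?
Substitute x = 2 into the relation:
x = 2: LHS = (-2 + 1) mod 5 = (-1) mod 5 = 4; 4 ≠ 4 — FAILS

Since the claim fails at x = 2, this value is a counterexample.

Answer: Yes, x = 2 is a counterexample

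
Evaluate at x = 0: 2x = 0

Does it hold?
x = 0: LHS = 2·0 = 0; 0 = 0 — holds

The relation is satisfied at x = 0.

Answer: Yes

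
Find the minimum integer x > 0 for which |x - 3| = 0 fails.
Testing positive integers:
x = 1: LHS = |1 - 3| = |-2| = 2; 2 = 0 — FAILS  ← smallest positive counterexample

Answer: x = 1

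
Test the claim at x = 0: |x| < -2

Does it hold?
x = 0: LHS = |0| = 0; 0 < -2 — FAILS

The relation fails at x = 0, so x = 0 is a counterexample.

Answer: No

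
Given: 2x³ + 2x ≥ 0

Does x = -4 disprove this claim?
Substitute x = -4 into the relation:
x = -4: LHS = 2·(-4)³ + 2·(-4) = -136; -136 ≥ 0 — FAILS

Since the claim fails at x = -4, this value is a counterexample.

Answer: Yes, x = -4 is a counterexample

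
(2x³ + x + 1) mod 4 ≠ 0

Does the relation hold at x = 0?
x = 0: LHS = (2·0³ + 0 + 1) mod 4 = 1 mod 4 = 1; 1 ≠ 0 — holds

The relation is satisfied at x = 0.

Answer: Yes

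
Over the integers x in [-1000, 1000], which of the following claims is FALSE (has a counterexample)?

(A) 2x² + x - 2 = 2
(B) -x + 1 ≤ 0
(A) x = 0: LHS = 2·0² + 0 - 2 = -2; -2 = 2 — FAILS
(B) x = 0: LHS = -0 + 1 = 1; 1 ≤ 0 — FAILS

Answer: Both A and B are false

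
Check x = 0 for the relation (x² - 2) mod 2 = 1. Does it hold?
x = 0: LHS = (0² - 2) mod 2 = (-2) mod 2 = 0; 0 = 1 — FAILS

The relation fails at x = 0, so x = 0 is a counterexample.

Answer: No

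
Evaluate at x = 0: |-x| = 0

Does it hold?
x = 0: LHS = |-0| = |0| = 0; 0 = 0 — holds

The relation is satisfied at x = 0.

Answer: Yes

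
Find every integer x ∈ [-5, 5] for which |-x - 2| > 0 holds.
Holds for: {-5, -4, -3, -1, 0, 1, 2, 3, 4, 5}
Fails for: {-2}

Answer: {-5, -4, -3, -1, 0, 1, 2, 3, 4, 5}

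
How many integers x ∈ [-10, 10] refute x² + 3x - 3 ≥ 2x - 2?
Counterexamples in [-10, 10]: {-1, 0}.

Counting them gives 2 values.

Answer: 2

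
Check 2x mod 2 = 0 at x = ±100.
x = 100: LHS = (2·100) mod 2 = 200 mod 2 = 0; 0 = 0 — holds
x = -100: LHS = (2·(-100)) mod 2 = (-200) mod 2 = 0; 0 = 0 — holds

Answer: Yes, holds for both x = 100 and x = -100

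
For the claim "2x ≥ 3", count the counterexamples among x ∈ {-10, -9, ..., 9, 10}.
Counterexamples in [-10, 10]: {-10, -9, -8, -7, -6, -5, -4, -3, -2, -1, 0, 1}.

Counting them gives 12 values.

Answer: 12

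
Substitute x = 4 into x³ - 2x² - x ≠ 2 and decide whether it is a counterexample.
Substitute x = 4 into the relation:
x = 4: LHS = 4³ - 2·4² - 4 = 28; 28 ≠ 2 — holds

The relation holds at x = 4, so it is not a counterexample.

Answer: No, x = 4 is not a counterexample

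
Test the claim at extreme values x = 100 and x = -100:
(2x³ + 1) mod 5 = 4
x = 100: LHS = (2·100³ + 1) mod 5 = 2000001 mod 5 = 1; 1 = 4 — FAILS
x = -100: LHS = (2·(-100)³ + 1) mod 5 = (-1999999) mod 5 = 1; 1 = 4 — FAILS

Answer: No, fails for both x = 100 and x = -100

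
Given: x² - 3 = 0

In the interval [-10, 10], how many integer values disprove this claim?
Counterexamples in [-10, 10]: {-10, -9, -8, -7, -6, -5, -4, -3, -2, -1, 0, 1, 2, 3, 4, 5, 6, 7, 8, 9, 10}.

Counting them gives 21 values.

Answer: 21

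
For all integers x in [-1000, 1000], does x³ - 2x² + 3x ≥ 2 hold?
The claim fails at x = 0:
x = 0: LHS = 0³ - 2·0² + 3·0 = 0; 0 ≥ 2 — FAILS

Because a single integer refutes it, the statement is false.

Answer: False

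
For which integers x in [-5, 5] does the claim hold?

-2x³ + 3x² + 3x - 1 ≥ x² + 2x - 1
Holds for: {-5, -4, -3, -2, -1, 0, 1}
Fails for: {2, 3, 4, 5}

Answer: {-5, -4, -3, -2, -1, 0, 1}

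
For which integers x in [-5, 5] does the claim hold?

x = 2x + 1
Holds for: {-1}
Fails for: {-5, -4, -3, -2, 0, 1, 2, 3, 4, 5}

Answer: {-1}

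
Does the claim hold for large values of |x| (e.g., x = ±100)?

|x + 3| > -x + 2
x = 100: LHS = |100 + 3| = |103| = 103, RHS = -100 + 2 = -98; 103 > -98 — holds
x = -100: LHS = |(-100) + 3| = |-97| = 97, RHS = -(-100) + 2 = 102; 97 > 102 — FAILS

Answer: Partially: holds for x = 100, fails for x = -100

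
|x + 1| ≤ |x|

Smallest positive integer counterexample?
Testing positive integers:
x = 1: LHS = |1 + 1| = |2| = 2, RHS = |1| = 1; 2 ≤ 1 — FAILS  ← smallest positive counterexample

Answer: x = 1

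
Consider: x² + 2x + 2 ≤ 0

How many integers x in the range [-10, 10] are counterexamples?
Counterexamples in [-10, 10]: {-10, -9, -8, -7, -6, -5, -4, -3, -2, -1, 0, 1, 2, 3, 4, 5, 6, 7, 8, 9, 10}.

Counting them gives 21 values.

Answer: 21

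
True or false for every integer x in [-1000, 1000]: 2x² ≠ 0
The claim fails at x = 0:
x = 0: LHS = 2·0² = 0; 0 ≠ 0 — FAILS

Because a single integer refutes it, the statement is false.

Answer: False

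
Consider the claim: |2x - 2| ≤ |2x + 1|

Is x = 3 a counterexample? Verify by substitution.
Substitute x = 3 into the relation:
x = 3: LHS = |2·3 - 2| = |4| = 4, RHS = |2·3 + 1| = |7| = 7; 4 ≤ 7 — holds

The claim holds here, so x = 3 is not a counterexample. (A counterexample exists elsewhere, e.g. x = 0.)

Answer: No, x = 3 is not a counterexample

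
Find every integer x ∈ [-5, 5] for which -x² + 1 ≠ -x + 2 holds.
Over all integers in [-5, 5], LHS − RHS is always negative; it is closest to 0 at x = 0, where it equals -1:
x = 0: LHS = -0² + 1 = 1, RHS = -0 + 2 = 2; 1 ≠ 2 — holds
At the ends of the range:
x = -5: LHS = -(-5)² + 1 = -24, RHS = -(-5) + 2 = 7; -24 ≠ 7 — holds
x = 5: LHS = -5² + 1 = -24, RHS = -5 + 2 = -3; -24 ≠ -3 — holds
Hence LHS − RHS is never 0, i.e. the two sides are never equal, so the relation holds for every integer in [-5, 5].

Answer: All integers in [-5, 5]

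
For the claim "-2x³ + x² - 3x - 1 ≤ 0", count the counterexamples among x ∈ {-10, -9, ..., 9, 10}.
Counterexamples in [-10, 10]: {-10, -9, -8, -7, -6, -5, -4, -3, -2, -1}.

Counting them gives 10 values.

Answer: 10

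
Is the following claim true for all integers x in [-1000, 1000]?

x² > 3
The claim fails at x = 0:
x = 0: LHS = 0² = 0; 0 > 3 — FAILS

Because a single integer refutes it, the statement is false.

Answer: False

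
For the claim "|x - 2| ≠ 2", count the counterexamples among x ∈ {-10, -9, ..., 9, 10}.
Counterexamples in [-10, 10]: {0, 4}.

Counting them gives 2 values.

Answer: 2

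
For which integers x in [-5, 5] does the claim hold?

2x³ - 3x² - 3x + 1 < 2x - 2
Holds for: {-5, -4, -3, -2, 1, 2}
Fails for: {-1, 0, 3, 4, 5}

Answer: {-5, -4, -3, -2, 1, 2}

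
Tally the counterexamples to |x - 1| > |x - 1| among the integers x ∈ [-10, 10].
Counterexamples in [-10, 10]: {-10, -9, -8, -7, -6, -5, -4, -3, -2, -1, 0, 1, 2, 3, 4, 5, 6, 7, 8, 9, 10}.

Counting them gives 21 values.

Answer: 21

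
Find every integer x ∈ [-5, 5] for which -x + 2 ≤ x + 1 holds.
Holds for: {1, 2, 3, 4, 5}
Fails for: {-5, -4, -3, -2, -1, 0}

Answer: {1, 2, 3, 4, 5}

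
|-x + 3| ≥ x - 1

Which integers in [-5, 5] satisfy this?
Holds for: {-5, -4, -3, -2, -1, 0, 1, 2}
Fails for: {3, 4, 5}

Answer: {-5, -4, -3, -2, -1, 0, 1, 2}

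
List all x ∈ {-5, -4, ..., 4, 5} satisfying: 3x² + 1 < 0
Over all integers in [-5, 5], LHS − RHS is smallest at x = 0, where it equals 1:
x = 0: LHS = 3·0² + 1 = 1; 1 < 0 — FAILS
At the ends of the range:
x = -5: LHS = 3·(-5)² + 1 = 76; 76 < 0 — FAILS
x = 5: LHS = 3·5² + 1 = 76; 76 < 0 — FAILS
Hence LHS − RHS is never negative, i.e. LHS ≥ RHS throughout, so the claimed relation (<) fails for every integer in [-5, 5].

Answer: None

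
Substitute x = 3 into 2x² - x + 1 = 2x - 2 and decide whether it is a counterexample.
Substitute x = 3 into the relation:
x = 3: LHS = 2·3² - 3 + 1 = 16, RHS = 2·3 - 2 = 4; 16 = 4 — FAILS

Since the claim fails at x = 3, this value is a counterexample.

Answer: Yes, x = 3 is a counterexample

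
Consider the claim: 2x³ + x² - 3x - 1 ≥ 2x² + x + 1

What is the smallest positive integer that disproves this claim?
Testing positive integers:
x = 1: LHS = 2·1³ + 1² - 3·1 - 1 = -1, RHS = 2·1² + 1 + 1 = 4; -1 ≥ 4 — FAILS  ← smallest positive counterexample

Answer: x = 1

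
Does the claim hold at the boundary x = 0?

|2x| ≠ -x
x = 0: LHS = |2·0| = |0| = 0, RHS = -0 = 0; 0 ≠ 0 — FAILS

The relation fails at x = 0, so x = 0 is a counterexample.

Answer: No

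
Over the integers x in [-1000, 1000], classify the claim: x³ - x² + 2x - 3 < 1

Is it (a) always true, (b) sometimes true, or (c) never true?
Holds at x = 0: LHS = 0³ - 0² + 2·0 - 3 = -3; -3 < 1 — holds
Fails at x = 2: LHS = 2³ - 2² + 2·2 - 3 = 5; 5 < 1 — FAILS
It is satisfied by some integers in the range but not all.

Answer: Sometimes true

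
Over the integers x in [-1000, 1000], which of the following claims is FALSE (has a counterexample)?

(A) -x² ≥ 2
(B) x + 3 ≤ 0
(A) x = 0: LHS = -0² = 0; 0 ≥ 2 — FAILS
(B) x = 0: LHS = 0 + 3 = 3; 3 ≤ 0 — FAILS

Answer: Both A and B are false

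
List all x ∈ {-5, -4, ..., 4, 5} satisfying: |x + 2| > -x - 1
Holds for: {-1, 0, 1, 2, 3, 4, 5}
Fails for: {-5, -4, -3, -2}

Answer: {-1, 0, 1, 2, 3, 4, 5}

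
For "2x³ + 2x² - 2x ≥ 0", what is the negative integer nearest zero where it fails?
Testing negative integers from -1 downward:
x = -1: LHS = 2·(-1)³ + 2·(-1)² - 2·(-1) = 2; 2 ≥ 0 — holds
x = -2: LHS = 2·(-2)³ + 2·(-2)² - 2·(-2) = -4; -4 ≥ 0 — FAILS  ← closest negative counterexample to 0

Answer: x = -2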